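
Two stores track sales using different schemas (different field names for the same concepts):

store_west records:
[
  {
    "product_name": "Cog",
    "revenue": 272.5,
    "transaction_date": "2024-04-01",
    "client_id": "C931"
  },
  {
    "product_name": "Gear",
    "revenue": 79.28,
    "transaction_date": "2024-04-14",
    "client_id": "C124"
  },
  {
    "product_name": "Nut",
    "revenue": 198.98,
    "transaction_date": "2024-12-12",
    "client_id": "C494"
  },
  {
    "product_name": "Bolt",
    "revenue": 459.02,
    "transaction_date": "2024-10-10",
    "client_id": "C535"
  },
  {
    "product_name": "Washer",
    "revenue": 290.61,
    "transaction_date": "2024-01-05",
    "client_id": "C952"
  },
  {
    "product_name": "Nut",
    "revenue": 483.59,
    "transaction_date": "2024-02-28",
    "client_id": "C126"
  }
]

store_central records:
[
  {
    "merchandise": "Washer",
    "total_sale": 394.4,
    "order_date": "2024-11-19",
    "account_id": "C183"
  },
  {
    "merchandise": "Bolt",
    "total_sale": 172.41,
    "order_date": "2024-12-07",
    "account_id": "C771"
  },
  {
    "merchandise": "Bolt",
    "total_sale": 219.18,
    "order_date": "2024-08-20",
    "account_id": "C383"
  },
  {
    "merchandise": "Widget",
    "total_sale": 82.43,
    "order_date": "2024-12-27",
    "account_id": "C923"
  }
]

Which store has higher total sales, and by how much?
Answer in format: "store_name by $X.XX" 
store_west by $915.56

Schema mapping: "revenue" (store_west) = "total_sale" (store_central) = sale amount

Total for store_west: 1783.98
Total for store_central: 868.42

Difference: |1783.98 - 868.42| = 915.56
store_west has higher sales by $915.56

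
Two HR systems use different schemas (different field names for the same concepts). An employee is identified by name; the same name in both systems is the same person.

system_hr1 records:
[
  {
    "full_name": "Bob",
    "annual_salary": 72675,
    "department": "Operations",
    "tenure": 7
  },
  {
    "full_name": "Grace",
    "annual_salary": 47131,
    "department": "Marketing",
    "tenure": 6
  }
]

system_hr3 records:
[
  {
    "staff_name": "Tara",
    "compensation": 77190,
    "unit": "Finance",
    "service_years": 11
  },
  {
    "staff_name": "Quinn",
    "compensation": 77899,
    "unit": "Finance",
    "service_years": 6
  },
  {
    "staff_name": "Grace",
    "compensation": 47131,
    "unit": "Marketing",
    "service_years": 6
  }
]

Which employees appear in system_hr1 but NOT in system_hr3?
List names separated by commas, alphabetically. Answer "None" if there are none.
Bob

Schema mapping: "full_name" (system_hr1) = "staff_name" (system_hr3) = employee name

Names in system_hr1: ['Bob', 'Grace']
Names in system_hr3: ['Grace', 'Quinn', 'Tara']

In system_hr1 but not system_hr3: ['Bob']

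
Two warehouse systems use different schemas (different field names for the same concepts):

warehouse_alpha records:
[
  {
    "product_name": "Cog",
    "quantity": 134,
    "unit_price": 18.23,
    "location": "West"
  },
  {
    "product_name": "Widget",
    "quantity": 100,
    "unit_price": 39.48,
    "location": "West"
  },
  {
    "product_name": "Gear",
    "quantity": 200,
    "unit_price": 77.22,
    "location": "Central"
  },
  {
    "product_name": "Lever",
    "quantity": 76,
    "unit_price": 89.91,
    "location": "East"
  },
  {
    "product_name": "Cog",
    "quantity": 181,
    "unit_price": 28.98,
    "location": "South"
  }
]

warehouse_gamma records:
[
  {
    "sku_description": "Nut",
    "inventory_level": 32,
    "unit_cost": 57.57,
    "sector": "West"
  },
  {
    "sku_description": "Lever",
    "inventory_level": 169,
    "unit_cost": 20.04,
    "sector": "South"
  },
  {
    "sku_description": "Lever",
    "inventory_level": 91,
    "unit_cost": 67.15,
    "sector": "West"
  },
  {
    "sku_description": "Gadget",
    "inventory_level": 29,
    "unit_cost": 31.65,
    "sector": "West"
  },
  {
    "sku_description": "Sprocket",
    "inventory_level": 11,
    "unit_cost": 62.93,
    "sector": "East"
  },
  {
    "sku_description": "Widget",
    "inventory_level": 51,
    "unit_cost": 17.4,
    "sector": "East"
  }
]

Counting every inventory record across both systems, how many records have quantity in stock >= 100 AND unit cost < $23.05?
2

Schema mappings:
- "quantity" (warehouse_alpha) = "inventory_level" (warehouse_gamma) = quantity
- "unit_price" (warehouse_alpha) = "unit_cost" (warehouse_gamma) = unit cost

Records meeting both conditions in warehouse_alpha: 1
Records meeting both conditions in warehouse_gamma: 1

Total: 1 + 1 = 2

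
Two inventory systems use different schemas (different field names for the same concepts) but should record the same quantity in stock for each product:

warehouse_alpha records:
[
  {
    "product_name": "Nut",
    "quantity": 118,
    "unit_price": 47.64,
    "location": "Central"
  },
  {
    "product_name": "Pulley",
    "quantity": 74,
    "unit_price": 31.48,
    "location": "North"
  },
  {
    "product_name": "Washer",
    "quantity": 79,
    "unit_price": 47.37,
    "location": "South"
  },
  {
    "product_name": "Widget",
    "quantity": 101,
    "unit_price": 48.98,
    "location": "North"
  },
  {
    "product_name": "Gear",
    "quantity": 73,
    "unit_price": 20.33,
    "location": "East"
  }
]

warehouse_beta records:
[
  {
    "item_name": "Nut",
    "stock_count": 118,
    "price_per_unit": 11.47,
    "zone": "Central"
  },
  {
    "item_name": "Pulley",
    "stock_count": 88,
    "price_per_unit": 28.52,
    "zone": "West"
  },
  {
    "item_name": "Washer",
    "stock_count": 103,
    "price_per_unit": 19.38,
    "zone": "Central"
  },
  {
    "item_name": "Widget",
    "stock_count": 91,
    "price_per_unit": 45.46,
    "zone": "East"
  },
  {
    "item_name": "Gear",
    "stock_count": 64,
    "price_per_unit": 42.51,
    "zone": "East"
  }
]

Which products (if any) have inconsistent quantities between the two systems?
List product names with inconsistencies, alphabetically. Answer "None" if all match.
Gear, Pulley, Washer, Widget

Schema mappings:
- "product_name" (warehouse_alpha) = "item_name" (warehouse_beta) = product name
- "quantity" (warehouse_alpha) = "stock_count" (warehouse_beta) = quantity

Comparison:
  Nut: 118 vs 118 - MATCH
  Pulley: 74 vs 88 - MISMATCH
  Washer: 79 vs 103 - MISMATCH
  Widget: 101 vs 91 - MISMATCH
  Gear: 73 vs 64 - MISMATCH

Products with inconsistencies: Gear, Pulley, Washer, Widget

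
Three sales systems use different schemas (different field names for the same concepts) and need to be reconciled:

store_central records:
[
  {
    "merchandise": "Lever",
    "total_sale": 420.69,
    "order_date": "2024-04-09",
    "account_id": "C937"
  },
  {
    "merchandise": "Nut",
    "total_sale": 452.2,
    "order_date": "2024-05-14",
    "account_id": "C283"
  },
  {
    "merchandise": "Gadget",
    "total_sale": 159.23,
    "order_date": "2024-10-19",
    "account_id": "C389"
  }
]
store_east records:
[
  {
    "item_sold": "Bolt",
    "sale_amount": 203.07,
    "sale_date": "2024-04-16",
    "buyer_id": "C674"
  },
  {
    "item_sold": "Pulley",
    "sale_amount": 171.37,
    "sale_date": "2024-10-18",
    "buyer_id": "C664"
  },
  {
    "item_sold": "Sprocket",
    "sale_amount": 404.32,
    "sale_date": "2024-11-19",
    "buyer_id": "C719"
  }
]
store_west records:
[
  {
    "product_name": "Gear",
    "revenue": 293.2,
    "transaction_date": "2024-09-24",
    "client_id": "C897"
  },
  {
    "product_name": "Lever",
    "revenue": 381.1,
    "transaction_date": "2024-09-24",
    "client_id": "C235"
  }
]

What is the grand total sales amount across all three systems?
2485.18

Schema reconciliation - all amount fields map to sale amount:

store_central (total_sale): 1032.12
store_east (sale_amount): 778.76
store_west (revenue): 674.3

Grand total: 2485.18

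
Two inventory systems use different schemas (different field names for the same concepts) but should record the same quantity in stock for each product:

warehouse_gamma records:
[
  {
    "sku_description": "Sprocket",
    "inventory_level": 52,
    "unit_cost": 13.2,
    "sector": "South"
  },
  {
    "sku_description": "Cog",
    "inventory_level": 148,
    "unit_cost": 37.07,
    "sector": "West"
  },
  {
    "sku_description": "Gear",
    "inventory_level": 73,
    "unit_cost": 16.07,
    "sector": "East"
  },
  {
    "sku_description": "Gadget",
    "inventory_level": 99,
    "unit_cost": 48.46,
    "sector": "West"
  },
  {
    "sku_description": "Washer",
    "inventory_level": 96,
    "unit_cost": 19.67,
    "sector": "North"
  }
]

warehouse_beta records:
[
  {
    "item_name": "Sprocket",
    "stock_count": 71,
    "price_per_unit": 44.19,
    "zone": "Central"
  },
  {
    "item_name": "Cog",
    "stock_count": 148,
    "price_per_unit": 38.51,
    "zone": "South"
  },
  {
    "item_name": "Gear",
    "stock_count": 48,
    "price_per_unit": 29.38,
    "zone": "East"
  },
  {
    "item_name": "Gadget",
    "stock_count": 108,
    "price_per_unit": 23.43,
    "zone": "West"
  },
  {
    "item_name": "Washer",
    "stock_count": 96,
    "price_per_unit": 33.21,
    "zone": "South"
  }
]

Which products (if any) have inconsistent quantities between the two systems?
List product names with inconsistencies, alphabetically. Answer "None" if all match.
Gadget, Gear, Sprocket

Schema mappings:
- "sku_description" (warehouse_gamma) = "item_name" (warehouse_beta) = product name
- "inventory_level" (warehouse_gamma) = "stock_count" (warehouse_beta) = quantity

Comparison:
  Sprocket: 52 vs 71 - MISMATCH
  Cog: 148 vs 148 - MATCH
  Gear: 73 vs 48 - MISMATCH
  Gadget: 99 vs 108 - MISMATCH
  Washer: 96 vs 96 - MATCH

Products with inconsistencies: Gadget, Gear, Sprocket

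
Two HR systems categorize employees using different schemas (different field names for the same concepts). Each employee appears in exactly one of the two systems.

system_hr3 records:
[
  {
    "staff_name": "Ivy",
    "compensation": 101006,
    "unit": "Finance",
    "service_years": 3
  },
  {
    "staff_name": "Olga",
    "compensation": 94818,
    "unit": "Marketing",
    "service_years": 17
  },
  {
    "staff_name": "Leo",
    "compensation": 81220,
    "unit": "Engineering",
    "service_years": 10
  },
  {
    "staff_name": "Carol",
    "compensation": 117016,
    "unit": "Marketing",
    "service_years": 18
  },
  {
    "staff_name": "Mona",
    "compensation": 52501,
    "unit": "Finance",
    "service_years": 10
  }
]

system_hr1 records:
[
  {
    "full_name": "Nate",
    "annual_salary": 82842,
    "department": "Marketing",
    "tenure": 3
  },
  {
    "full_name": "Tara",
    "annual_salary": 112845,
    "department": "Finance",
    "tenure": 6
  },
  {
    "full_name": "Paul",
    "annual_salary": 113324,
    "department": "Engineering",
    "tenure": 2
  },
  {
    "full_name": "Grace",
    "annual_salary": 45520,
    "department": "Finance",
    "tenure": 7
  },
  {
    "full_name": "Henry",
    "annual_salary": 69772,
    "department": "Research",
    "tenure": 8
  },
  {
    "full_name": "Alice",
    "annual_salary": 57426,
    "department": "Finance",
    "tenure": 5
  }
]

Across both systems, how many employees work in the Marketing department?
3

Schema mapping: "unit" (system_hr3) = "department" (system_hr1) = department

Marketing employees in system_hr3: 2
Marketing employees in system_hr1: 1

Total in Marketing: 2 + 1 = 3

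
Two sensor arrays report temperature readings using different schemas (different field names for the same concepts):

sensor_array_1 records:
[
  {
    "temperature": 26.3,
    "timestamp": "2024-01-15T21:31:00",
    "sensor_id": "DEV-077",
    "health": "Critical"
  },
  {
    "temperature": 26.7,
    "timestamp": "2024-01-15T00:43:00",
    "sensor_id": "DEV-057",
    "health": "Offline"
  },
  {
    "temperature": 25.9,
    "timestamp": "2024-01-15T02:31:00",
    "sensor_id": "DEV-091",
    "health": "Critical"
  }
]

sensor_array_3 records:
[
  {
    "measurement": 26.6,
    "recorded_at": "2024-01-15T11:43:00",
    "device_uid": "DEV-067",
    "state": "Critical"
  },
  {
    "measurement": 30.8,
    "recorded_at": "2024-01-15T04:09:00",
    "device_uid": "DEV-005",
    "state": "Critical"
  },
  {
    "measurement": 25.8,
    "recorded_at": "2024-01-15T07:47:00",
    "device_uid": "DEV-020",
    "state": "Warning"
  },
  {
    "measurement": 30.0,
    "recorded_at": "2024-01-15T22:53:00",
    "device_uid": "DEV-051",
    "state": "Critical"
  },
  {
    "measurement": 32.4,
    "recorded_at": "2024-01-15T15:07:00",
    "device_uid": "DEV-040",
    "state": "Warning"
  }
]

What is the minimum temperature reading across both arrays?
25.8

Schema mapping: "temperature" (sensor_array_1) = "measurement" (sensor_array_3) = temperature reading

Minimum in sensor_array_1: 25.9
Minimum in sensor_array_3: 25.8

Overall minimum: min(25.9, 25.8) = 25.8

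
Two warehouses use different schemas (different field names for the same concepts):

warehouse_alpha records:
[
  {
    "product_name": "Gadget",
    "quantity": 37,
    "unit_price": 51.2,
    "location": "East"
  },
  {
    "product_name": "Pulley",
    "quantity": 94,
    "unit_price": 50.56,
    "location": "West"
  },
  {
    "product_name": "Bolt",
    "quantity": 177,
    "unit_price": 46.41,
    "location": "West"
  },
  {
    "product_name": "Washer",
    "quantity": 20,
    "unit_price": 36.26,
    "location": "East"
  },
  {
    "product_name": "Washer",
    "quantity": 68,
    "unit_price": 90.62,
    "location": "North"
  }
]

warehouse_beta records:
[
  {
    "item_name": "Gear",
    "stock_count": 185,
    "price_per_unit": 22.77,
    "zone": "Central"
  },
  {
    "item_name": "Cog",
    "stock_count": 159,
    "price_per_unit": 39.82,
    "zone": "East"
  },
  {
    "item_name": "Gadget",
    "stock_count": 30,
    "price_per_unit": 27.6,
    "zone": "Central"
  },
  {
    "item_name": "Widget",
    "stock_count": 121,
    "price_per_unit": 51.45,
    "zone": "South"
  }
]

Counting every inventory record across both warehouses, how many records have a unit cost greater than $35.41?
7

Schema mapping: "unit_price" (warehouse_alpha) = "price_per_unit" (warehouse_beta) = unit cost

Records > $35.41 in warehouse_alpha: 5
Records > $35.41 in warehouse_beta: 2

Total count: 5 + 2 = 7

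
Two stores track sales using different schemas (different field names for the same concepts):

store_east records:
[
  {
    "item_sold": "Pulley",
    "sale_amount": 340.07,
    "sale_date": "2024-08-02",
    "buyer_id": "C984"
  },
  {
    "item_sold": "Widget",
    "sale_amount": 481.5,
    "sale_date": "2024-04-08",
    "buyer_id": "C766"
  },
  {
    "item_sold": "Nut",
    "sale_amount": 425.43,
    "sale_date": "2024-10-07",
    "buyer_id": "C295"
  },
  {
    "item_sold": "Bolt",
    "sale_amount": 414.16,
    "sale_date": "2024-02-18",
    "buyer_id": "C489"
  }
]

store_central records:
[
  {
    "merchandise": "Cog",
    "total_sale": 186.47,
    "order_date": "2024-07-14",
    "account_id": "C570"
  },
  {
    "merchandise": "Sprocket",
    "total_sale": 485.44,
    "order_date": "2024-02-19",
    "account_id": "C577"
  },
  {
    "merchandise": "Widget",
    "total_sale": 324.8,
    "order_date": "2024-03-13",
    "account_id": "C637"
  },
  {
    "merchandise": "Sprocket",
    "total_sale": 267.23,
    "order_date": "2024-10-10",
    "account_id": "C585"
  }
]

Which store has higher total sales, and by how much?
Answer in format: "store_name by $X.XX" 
store_east by $397.22

Schema mapping: "sale_amount" (store_east) = "total_sale" (store_central) = sale amount

Total for store_east: 1661.16
Total for store_central: 1263.94

Difference: |1661.16 - 1263.94| = 397.22
store_east has higher sales by $397.22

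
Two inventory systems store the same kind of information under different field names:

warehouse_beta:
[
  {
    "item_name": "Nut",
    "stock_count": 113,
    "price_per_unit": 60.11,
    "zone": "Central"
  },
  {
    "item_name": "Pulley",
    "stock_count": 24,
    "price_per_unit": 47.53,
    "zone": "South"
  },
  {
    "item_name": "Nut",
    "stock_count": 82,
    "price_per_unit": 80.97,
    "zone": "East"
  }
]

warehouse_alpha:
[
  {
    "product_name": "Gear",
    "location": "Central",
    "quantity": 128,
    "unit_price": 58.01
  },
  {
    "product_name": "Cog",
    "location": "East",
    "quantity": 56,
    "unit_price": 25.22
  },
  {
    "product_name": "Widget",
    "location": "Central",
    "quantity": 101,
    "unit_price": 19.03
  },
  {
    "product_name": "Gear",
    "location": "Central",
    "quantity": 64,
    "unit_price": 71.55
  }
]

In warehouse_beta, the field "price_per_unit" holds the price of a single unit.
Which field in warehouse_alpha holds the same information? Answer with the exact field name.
unit_price

In warehouse_beta, "price_per_unit" holds the price of a single unit.
The fields in warehouse_alpha are: "product_name", "location", "quantity", "unit_price".
"unit_price" is the match: the name refers to the same concept and its values are decimal currency amounts (e.g. 58.01, 25.22).
The other fields ("product_name", "location", "quantity") hold different kinds of data.

So "price_per_unit" in warehouse_beta corresponds to "unit_price" in warehouse_alpha.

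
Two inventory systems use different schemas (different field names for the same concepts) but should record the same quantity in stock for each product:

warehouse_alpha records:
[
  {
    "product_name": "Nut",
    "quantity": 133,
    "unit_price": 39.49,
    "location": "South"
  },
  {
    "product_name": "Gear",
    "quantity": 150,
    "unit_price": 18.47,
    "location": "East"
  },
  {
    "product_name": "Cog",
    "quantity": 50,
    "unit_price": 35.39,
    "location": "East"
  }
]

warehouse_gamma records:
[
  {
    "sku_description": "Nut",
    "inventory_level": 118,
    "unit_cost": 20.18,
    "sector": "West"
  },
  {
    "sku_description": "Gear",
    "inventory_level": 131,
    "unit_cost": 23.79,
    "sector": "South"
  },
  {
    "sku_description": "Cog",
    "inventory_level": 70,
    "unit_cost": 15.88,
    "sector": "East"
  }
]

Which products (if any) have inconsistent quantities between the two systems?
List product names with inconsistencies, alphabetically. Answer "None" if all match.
Cog, Gear, Nut

Schema mappings:
- "product_name" (warehouse_alpha) = "sku_description" (warehouse_gamma) = product name
- "quantity" (warehouse_alpha) = "inventory_level" (warehouse_gamma) = quantity

Comparison:
  Nut: 133 vs 118 - MISMATCH
  Gear: 150 vs 131 - MISMATCH
  Cog: 50 vs 70 - MISMATCH

Products with inconsistencies: Cog, Gear, Nut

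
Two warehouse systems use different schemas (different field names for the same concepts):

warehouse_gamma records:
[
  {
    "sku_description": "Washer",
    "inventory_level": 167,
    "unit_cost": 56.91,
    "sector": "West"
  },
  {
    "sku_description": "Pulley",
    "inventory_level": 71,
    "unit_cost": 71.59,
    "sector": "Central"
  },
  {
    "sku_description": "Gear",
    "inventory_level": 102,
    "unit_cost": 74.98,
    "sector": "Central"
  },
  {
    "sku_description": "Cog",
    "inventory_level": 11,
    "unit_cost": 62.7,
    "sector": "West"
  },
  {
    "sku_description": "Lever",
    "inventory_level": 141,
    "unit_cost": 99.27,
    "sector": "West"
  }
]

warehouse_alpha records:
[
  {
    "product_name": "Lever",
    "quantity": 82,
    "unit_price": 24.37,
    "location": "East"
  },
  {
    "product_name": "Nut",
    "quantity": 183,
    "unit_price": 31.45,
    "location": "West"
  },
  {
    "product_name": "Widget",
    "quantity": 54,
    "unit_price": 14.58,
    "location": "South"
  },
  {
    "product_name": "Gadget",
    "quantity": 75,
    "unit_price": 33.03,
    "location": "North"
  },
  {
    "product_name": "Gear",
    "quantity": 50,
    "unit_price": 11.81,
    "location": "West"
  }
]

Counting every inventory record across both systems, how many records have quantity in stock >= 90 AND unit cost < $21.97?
0

Schema mappings:
- "inventory_level" (warehouse_gamma) = "quantity" (warehouse_alpha) = quantity
- "unit_cost" (warehouse_gamma) = "unit_price" (warehouse_alpha) = unit cost

Records meeting both conditions in warehouse_gamma: 0
Records meeting both conditions in warehouse_alpha: 0

Total: 0 + 0 = 0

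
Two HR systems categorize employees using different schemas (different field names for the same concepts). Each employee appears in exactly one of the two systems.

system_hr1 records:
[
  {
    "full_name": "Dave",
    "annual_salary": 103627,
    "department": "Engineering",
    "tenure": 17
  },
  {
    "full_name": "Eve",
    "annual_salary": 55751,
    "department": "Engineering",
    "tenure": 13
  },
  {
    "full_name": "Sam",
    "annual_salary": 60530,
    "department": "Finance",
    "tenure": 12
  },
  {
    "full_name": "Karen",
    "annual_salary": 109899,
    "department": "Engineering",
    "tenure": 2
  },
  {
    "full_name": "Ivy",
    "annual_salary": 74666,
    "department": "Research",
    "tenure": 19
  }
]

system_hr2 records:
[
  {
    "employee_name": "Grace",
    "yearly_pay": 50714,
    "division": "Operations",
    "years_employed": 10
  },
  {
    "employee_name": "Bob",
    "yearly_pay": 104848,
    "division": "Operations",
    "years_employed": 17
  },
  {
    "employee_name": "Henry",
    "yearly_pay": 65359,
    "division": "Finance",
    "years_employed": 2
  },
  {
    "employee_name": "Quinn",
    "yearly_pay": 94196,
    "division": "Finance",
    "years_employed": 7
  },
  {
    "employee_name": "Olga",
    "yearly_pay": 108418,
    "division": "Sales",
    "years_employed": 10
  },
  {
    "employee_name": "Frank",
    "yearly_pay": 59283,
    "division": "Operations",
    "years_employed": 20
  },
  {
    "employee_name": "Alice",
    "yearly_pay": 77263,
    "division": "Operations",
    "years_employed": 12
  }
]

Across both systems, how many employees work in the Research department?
1

Schema mapping: "department" (system_hr1) = "division" (system_hr2) = department

Research employees in system_hr1: 1
Research employees in system_hr2: 0

Total in Research: 1 + 0 = 1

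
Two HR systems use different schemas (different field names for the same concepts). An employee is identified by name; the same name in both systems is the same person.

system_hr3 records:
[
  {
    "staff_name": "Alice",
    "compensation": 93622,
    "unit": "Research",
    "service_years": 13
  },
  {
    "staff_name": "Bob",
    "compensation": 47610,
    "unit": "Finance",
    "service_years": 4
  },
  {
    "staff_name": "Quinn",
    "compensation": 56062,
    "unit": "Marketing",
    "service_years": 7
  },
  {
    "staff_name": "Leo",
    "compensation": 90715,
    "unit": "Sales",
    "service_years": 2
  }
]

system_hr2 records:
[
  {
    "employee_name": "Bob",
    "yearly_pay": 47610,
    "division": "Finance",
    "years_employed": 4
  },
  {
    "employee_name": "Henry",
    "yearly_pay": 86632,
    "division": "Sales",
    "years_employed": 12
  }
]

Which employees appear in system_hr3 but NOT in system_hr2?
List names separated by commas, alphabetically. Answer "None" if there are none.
Alice, Leo, Quinn

Schema mapping: "staff_name" (system_hr3) = "employee_name" (system_hr2) = employee name

Names in system_hr3: ['Alice', 'Bob', 'Leo', 'Quinn']
Names in system_hr2: ['Bob', 'Henry']

In system_hr3 but not system_hr2: ['Alice', 'Leo', 'Quinn']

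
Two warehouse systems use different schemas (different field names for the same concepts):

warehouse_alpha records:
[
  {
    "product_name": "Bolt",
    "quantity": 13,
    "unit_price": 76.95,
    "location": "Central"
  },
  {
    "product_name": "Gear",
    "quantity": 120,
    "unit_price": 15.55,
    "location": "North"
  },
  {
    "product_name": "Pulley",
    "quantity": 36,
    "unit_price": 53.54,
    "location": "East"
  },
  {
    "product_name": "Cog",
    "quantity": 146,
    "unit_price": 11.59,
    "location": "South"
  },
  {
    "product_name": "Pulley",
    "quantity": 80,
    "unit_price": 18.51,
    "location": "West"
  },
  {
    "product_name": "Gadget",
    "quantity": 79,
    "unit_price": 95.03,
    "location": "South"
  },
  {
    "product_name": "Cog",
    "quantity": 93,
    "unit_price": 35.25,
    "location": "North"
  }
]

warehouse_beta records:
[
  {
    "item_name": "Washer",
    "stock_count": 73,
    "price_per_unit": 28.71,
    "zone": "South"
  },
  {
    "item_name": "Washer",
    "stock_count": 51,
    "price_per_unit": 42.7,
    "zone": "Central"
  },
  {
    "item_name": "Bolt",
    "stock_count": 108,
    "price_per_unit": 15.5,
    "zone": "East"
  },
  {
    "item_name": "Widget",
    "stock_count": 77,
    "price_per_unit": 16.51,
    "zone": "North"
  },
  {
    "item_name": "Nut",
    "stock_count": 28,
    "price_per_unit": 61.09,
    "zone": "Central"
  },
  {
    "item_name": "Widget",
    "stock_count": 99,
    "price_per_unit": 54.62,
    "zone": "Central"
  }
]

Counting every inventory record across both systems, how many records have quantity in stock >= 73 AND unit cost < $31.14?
6

Schema mappings:
- "quantity" (warehouse_alpha) = "stock_count" (warehouse_beta) = quantity
- "unit_price" (warehouse_alpha) = "price_per_unit" (warehouse_beta) = unit cost

Records meeting both conditions in warehouse_alpha: 3
Records meeting both conditions in warehouse_beta: 3

Total: 3 + 3 = 6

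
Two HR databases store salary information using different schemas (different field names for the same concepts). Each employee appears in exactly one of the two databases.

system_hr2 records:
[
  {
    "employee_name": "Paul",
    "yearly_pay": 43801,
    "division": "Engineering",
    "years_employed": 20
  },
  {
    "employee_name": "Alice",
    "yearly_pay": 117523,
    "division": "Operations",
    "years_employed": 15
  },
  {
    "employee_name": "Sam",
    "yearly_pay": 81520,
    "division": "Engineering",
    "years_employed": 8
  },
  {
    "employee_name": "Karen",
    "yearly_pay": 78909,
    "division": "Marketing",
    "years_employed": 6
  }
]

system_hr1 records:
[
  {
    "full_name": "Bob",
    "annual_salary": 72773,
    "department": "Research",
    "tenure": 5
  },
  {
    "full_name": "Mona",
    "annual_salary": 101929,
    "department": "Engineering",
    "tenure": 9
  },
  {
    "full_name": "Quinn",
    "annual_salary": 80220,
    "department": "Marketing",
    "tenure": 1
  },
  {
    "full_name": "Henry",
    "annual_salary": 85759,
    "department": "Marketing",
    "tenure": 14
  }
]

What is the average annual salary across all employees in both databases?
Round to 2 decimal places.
82804.25

Schema mapping: "yearly_pay" (system_hr2) = "annual_salary" (system_hr1) = annual salary

All salaries: [43801, 117523, 81520, 78909, 72773, 101929, 80220, 85759]
Sum: 662434
Count: 8
Average: 662434 / 8 = 82804.25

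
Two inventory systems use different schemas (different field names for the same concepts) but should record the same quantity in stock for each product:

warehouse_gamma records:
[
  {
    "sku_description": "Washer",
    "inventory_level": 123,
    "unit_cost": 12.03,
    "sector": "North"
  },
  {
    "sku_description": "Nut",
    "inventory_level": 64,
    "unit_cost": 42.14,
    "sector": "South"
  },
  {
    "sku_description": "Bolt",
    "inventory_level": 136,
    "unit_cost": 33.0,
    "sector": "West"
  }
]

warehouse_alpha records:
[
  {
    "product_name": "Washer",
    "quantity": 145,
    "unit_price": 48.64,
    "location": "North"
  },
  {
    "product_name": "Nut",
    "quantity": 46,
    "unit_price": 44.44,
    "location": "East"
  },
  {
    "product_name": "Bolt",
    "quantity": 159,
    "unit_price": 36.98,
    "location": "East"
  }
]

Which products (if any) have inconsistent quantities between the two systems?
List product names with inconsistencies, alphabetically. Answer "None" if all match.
Bolt, Nut, Washer

Schema mappings:
- "sku_description" (warehouse_gamma) = "product_name" (warehouse_alpha) = product name
- "inventory_level" (warehouse_gamma) = "quantity" (warehouse_alpha) = quantity

Comparison:
  Washer: 123 vs 145 - MISMATCH
  Nut: 64 vs 46 - MISMATCH
  Bolt: 136 vs 159 - MISMATCH

Products with inconsistencies: Bolt, Nut, Washer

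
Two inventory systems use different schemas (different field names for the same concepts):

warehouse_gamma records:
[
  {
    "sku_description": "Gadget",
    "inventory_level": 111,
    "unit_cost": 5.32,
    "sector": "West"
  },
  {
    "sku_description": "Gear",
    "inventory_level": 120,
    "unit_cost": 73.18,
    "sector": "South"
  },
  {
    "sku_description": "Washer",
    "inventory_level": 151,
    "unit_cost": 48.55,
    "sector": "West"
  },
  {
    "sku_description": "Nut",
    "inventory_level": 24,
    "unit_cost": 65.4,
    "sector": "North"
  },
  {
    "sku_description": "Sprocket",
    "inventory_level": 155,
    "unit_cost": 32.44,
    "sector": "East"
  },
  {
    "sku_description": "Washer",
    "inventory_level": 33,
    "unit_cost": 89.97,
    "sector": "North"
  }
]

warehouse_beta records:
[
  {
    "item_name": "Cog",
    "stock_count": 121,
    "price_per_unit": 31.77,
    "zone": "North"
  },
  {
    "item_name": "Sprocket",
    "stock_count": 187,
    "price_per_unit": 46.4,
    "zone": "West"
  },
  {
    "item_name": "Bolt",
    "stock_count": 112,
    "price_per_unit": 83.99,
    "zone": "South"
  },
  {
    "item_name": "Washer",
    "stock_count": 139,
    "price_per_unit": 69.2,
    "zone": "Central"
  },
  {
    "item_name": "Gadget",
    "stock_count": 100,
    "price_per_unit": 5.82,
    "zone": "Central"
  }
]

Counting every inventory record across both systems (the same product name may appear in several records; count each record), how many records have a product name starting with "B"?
1

Schema mapping: "sku_description" (warehouse_gamma) = "item_name" (warehouse_beta) = product name

Records with product name starting with "B" in warehouse_gamma: 0
Records with product name starting with "B" in warehouse_beta: 1

Total: 0 + 1 = 1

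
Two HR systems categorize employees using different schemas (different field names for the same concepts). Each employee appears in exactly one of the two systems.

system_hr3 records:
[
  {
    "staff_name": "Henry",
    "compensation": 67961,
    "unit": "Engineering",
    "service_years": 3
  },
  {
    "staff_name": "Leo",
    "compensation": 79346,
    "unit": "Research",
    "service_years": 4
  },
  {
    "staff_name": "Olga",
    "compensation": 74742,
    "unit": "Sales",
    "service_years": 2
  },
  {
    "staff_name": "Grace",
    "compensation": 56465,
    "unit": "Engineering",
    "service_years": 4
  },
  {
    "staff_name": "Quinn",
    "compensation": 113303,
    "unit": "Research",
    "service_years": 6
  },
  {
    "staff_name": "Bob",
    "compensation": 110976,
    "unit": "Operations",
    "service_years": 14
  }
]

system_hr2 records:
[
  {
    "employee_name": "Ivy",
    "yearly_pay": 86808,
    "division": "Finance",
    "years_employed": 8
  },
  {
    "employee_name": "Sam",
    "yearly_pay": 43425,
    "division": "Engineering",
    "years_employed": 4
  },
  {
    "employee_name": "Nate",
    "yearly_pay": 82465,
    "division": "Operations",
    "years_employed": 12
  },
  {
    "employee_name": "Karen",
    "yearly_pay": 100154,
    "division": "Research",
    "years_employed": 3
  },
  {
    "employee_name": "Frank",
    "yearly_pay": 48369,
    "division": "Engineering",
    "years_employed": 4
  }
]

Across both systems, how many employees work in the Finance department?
1

Schema mapping: "unit" (system_hr3) = "division" (system_hr2) = department

Finance employees in system_hr3: 0
Finance employees in system_hr2: 1

Total in Finance: 0 + 1 = 1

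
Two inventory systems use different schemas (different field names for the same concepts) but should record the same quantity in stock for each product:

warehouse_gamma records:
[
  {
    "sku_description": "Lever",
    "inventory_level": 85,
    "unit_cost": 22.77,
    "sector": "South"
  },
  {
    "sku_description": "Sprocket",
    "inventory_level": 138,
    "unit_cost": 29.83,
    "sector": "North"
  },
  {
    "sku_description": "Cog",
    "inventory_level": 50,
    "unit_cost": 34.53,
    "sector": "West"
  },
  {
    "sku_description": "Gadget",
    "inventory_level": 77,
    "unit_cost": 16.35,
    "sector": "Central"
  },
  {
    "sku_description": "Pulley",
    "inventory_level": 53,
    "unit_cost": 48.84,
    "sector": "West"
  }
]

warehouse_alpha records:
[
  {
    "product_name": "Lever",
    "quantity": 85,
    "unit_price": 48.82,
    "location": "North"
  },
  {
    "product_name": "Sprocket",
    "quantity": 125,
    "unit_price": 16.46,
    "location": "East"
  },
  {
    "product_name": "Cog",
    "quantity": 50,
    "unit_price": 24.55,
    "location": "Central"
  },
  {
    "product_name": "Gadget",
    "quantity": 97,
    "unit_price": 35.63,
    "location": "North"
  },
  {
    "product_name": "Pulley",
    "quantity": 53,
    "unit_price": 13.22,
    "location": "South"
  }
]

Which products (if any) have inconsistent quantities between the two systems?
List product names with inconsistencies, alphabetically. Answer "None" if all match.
Gadget, Sprocket

Schema mappings:
- "sku_description" (warehouse_gamma) = "product_name" (warehouse_alpha) = product name
- "inventory_level" (warehouse_gamma) = "quantity" (warehouse_alpha) = quantity

Comparison:
  Lever: 85 vs 85 - MATCH
  Sprocket: 138 vs 125 - MISMATCH
  Cog: 50 vs 50 - MATCH
  Gadget: 77 vs 97 - MISMATCH
  Pulley: 53 vs 53 - MATCH

Products with inconsistencies: Gadget, Sprocket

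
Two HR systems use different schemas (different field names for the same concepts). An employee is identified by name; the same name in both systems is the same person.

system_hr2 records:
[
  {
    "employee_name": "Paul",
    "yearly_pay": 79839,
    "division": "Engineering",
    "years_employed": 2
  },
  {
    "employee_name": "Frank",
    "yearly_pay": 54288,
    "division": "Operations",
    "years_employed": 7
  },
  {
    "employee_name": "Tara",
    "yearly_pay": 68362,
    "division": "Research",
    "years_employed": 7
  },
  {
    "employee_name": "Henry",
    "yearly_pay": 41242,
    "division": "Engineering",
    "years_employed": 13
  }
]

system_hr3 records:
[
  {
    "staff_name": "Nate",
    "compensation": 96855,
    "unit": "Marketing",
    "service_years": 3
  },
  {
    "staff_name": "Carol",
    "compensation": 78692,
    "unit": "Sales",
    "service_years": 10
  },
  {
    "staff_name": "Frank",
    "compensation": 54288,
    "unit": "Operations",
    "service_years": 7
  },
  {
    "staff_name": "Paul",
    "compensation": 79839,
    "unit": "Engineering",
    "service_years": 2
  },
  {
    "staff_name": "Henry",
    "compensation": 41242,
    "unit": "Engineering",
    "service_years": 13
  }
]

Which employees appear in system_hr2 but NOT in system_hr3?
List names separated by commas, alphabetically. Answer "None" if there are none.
Tara

Schema mapping: "employee_name" (system_hr2) = "staff_name" (system_hr3) = employee name

Names in system_hr2: ['Frank', 'Henry', 'Paul', 'Tara']
Names in system_hr3: ['Carol', 'Frank', 'Henry', 'Nate', 'Paul']

In system_hr2 but not system_hr3: ['Tara']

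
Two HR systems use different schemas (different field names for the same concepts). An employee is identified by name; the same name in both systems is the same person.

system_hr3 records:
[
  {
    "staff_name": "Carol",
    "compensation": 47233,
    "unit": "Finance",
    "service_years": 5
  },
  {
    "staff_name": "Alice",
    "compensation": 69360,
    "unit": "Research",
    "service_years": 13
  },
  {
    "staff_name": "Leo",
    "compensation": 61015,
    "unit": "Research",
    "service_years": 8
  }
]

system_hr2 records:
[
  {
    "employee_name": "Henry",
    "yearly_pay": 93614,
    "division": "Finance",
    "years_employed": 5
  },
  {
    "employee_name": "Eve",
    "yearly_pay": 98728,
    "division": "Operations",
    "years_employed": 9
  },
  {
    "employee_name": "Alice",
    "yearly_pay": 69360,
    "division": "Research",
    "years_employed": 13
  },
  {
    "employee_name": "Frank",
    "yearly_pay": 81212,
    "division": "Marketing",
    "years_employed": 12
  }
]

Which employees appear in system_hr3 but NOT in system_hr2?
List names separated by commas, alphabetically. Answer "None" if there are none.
Carol, Leo

Schema mapping: "staff_name" (system_hr3) = "employee_name" (system_hr2) = employee name

Names in system_hr3: ['Alice', 'Carol', 'Leo']
Names in system_hr2: ['Alice', 'Eve', 'Frank', 'Henry']

In system_hr3 but not system_hr2: ['Carol', 'Leo']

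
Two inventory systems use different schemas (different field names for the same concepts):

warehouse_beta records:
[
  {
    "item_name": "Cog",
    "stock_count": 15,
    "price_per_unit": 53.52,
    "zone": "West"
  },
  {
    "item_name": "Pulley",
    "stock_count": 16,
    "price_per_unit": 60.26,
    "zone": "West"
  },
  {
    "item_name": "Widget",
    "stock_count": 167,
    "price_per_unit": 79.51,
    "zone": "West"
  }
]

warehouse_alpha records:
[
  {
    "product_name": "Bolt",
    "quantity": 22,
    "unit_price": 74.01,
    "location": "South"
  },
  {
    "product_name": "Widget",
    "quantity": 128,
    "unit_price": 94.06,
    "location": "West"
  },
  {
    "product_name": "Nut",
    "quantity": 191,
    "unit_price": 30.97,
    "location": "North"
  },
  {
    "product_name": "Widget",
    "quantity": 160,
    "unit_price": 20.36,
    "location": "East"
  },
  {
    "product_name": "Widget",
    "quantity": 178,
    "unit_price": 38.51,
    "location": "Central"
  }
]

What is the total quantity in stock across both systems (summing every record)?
877

To reconcile these schemas, identify the field holding the quantity in stock in each system:
1. In warehouse_beta it is "stock_count"
2. In warehouse_alpha it is "quantity"

From warehouse_beta: 15 + 16 + 167 = 198
From warehouse_alpha: 22 + 128 + 191 + 160 + 178 = 679

Total: 198 + 679 = 877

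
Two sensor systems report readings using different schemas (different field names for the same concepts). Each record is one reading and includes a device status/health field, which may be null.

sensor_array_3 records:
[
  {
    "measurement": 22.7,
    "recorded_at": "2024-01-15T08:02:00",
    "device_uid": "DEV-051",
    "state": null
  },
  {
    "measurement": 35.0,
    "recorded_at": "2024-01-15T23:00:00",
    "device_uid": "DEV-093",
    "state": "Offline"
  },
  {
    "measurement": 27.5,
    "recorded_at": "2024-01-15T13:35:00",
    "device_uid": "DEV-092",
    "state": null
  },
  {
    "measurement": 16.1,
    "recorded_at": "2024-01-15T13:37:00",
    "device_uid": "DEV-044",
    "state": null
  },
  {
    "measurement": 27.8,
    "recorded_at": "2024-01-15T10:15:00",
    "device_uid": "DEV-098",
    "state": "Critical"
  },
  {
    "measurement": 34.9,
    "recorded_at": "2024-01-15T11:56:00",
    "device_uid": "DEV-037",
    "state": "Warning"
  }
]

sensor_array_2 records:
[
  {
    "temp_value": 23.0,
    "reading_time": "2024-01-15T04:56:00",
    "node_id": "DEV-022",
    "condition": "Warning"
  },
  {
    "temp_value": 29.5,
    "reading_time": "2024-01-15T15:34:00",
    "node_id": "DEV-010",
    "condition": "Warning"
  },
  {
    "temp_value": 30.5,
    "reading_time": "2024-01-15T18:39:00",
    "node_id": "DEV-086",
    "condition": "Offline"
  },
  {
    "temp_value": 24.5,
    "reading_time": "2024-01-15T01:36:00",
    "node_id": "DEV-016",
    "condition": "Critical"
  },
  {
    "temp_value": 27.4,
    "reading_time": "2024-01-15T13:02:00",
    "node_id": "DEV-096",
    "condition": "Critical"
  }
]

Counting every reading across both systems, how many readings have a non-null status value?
8

Schema mapping: "state" (sensor_array_3) = "condition" (sensor_array_2) = status

Non-null in sensor_array_3: 3
Non-null in sensor_array_2: 5

Total non-null: 3 + 5 = 8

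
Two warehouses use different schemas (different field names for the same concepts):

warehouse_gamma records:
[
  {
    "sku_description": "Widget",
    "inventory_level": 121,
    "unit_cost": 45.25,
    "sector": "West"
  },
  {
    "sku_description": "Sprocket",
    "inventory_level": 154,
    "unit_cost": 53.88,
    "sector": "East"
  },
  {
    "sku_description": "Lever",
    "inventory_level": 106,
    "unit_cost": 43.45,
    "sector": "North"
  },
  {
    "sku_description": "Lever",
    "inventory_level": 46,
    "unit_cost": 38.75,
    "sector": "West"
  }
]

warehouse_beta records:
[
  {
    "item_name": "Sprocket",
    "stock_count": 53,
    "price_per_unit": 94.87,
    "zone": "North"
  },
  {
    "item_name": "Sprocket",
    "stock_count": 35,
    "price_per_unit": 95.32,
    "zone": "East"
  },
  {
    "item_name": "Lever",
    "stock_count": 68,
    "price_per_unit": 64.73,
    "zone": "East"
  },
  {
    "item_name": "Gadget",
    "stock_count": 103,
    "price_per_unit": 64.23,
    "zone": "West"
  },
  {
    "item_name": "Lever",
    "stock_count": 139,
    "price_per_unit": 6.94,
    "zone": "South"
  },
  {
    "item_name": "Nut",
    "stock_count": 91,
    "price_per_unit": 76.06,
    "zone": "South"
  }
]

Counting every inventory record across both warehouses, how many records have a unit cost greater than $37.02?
9

Schema mapping: "unit_cost" (warehouse_gamma) = "price_per_unit" (warehouse_beta) = unit cost

Records > $37.02 in warehouse_gamma: 4
Records > $37.02 in warehouse_beta: 5

Total count: 4 + 5 = 9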